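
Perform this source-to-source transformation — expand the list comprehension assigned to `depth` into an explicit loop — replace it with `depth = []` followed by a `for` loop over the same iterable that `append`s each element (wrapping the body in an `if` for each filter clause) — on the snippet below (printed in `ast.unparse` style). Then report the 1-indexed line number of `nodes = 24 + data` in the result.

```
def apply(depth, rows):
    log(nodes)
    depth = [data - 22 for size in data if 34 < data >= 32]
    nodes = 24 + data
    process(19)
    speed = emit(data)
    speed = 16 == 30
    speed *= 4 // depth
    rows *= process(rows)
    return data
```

Transformed code:
def apply(depth, rows):
    log(nodes)
    depth = []
    for size in data:
        if 34 < data >= 32:
            depth.append(data - 22)
    nodes = 24 + data
    process(19)
    speed = emit(data)
    speed = 16 == 30
    speed *= 4 // depth
    rows *= process(rows)
    return data

7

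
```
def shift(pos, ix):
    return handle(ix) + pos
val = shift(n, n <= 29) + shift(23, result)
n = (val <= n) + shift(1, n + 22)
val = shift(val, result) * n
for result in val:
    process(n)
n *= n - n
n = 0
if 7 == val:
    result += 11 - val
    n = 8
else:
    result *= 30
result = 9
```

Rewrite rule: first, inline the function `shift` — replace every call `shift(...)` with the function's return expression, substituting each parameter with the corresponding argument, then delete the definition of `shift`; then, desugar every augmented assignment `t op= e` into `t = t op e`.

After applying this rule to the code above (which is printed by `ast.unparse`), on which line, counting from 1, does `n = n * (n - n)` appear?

Transformed code:
val = handle(n <= 29) + n + (handle(result) + 23)
n = (val <= n) + (handle(n + 22) + 1)
val = (handle(result) + val) * n
for result in val:
    process(n)
n = n * (n - n)
n = 0
if 7 == val:
    result = result + (11 - val)
    n = 8
else:
    result = result * 30
result = 9

6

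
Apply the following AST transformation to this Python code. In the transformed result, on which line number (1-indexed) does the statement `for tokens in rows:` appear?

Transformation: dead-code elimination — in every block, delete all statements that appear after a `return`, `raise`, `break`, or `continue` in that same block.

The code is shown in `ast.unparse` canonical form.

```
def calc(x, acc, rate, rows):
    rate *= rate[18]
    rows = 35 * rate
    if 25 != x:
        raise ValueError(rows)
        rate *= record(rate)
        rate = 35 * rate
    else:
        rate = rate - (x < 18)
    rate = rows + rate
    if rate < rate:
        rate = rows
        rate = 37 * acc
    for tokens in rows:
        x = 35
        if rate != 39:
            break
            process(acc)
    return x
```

Transformed code:
def calc(x, acc, rate, rows):
    rate *= rate[18]
    rows = 35 * rate
    if 25 != x:
        raise ValueError(rows)
    else:
        rate = rate - (x < 18)
    rate = rows + rate
    if rate < rate:
        rate = rows
        rate = 37 * acc
    for tokens in rows:
        x = 35
        if rate != 39:
            break
    return x

12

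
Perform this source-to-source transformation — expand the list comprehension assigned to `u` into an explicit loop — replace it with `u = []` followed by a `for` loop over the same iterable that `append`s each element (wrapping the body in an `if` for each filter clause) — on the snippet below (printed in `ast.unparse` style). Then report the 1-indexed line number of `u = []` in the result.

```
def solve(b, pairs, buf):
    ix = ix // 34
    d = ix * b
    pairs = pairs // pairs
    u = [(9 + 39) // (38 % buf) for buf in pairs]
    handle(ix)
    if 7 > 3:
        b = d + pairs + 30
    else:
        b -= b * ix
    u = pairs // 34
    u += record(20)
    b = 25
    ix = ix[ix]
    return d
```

Transformed code:
def solve(b, pairs, buf):
    ix = ix // 34
    d = ix * b
    pairs = pairs // pairs
    u = []
    for buf in pairs:
        u.append((9 + 39) // (38 % buf))
    handle(ix)
    if 7 > 3:
        b = d + pairs + 30
    else:
        b -= b * ix
    u = pairs // 34
    u += record(20)
    b = 25
    ix = ix[ix]
    return d

5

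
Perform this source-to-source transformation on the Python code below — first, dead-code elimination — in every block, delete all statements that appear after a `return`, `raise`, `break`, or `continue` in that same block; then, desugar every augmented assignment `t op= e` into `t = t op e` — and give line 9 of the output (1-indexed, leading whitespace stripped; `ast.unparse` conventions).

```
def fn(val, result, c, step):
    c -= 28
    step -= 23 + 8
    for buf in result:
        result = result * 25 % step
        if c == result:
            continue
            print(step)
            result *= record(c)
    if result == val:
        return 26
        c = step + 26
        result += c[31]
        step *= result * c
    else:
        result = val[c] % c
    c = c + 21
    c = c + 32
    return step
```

return 26

Transformed code:
def fn(val, result, c, step):
    c = c - 28
    step = step - (23 + 8)
    for buf in result:
        result = result * 25 % step
        if c == result:
            continue
    if result == val:
        return 26
    else:
        result = val[c] % c
    c = c + 21
    c = c + 32
    return step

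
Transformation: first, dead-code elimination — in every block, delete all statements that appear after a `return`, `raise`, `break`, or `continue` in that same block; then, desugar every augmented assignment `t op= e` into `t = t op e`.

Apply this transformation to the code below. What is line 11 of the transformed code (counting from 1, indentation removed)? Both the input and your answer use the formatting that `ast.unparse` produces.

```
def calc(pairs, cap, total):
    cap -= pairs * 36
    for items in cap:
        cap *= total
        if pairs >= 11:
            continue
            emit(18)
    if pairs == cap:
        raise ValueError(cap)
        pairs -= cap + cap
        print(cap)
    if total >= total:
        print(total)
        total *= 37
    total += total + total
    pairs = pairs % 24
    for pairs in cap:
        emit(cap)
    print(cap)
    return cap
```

Transformed code:
def calc(pairs, cap, total):
    cap = cap - pairs * 36
    for items in cap:
        cap = cap * total
        if pairs >= 11:
            continue
    if pairs == cap:
        raise ValueError(cap)
    if total >= total:
        print(total)
        total = total * 37
    total = total + (total + total)
    pairs = pairs % 24
    for pairs in cap:
        emit(cap)
    print(cap)
    return cap

total = total * 37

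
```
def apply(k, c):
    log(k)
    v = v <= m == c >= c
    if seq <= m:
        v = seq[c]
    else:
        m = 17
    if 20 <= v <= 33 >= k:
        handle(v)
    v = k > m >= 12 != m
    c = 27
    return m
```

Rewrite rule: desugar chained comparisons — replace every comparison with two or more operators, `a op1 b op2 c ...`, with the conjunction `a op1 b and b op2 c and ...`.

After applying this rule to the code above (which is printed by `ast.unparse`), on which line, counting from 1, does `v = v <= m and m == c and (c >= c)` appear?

3

Transformed code:
def apply(k, c):
    log(k)
    v = v <= m and m == c and (c >= c)
    if seq <= m:
        v = seq[c]
    else:
        m = 17
    if 20 <= v and v <= 33 and (33 >= k):
        handle(v)
    v = k > m and m >= 12 and (12 != m)
    c = 27
    return m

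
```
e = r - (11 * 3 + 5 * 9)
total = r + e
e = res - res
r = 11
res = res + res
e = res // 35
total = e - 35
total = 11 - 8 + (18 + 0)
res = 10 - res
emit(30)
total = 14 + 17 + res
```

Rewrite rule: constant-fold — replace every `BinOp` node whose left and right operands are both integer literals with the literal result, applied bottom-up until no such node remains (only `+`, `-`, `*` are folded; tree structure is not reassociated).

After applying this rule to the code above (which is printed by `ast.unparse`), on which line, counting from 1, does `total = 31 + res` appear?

11

Transformed code:
e = r - 78
total = r + e
e = res - res
r = 11
res = res + res
e = res // 35
total = e - 35
total = 21
res = 10 - res
emit(30)
total = 31 + res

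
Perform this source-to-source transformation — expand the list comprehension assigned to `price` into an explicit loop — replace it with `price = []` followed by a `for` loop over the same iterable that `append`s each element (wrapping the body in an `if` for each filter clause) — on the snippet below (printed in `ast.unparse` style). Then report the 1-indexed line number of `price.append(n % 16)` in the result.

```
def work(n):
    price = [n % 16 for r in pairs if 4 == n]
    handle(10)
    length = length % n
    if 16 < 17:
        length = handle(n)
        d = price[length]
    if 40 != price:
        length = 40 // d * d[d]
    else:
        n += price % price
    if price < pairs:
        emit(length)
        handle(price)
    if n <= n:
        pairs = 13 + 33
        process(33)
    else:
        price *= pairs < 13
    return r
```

Transformed code:
def work(n):
    price = []
    for r in pairs:
        if 4 == n:
            price.append(n % 16)
    handle(10)
    length = length % n
    if 16 < 17:
        length = handle(n)
        d = price[length]
    if 40 != price:
        length = 40 // d * d[d]
    else:
        n += price % price
    if price < pairs:
        emit(length)
        handle(price)
    if n <= n:
        pairs = 13 + 33
        process(33)
    else:
        price *= pairs < 13
    return r

5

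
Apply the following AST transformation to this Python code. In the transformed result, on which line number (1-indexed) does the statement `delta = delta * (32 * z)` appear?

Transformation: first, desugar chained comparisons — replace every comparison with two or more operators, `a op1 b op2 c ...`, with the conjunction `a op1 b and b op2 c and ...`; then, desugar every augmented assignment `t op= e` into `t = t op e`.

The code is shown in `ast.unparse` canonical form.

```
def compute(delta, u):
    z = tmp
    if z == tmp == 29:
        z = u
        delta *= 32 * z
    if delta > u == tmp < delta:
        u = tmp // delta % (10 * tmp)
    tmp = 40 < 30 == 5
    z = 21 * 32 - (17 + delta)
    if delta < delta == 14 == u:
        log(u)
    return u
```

Transformed code:
def compute(delta, u):
    z = tmp
    if z == tmp and tmp == 29:
        z = u
        delta = delta * (32 * z)
    if delta > u and u == tmp and (tmp < delta):
        u = tmp // delta % (10 * tmp)
    tmp = 40 < 30 and 30 == 5
    z = 21 * 32 - (17 + delta)
    if delta < delta and delta == 14 and (14 == u):
        log(u)
    return u

5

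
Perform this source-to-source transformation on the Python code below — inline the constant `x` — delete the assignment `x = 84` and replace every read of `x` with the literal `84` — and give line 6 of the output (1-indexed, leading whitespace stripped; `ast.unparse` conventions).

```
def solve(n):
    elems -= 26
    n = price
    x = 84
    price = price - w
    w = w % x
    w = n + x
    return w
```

w = n + 84

Transformed code:
def solve(n):
    elems -= 26
    n = price
    price = price - w
    w = w % 84
    w = n + 84
    return w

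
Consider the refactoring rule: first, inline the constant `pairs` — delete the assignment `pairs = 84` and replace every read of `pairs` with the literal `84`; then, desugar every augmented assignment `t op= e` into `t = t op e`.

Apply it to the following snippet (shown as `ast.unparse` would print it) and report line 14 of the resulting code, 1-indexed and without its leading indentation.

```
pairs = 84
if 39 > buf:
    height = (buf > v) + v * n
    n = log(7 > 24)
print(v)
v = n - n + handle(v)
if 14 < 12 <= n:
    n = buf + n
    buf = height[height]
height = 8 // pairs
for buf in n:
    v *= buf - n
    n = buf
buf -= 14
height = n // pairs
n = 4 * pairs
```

Transformed code:
if 39 > buf:
    height = (buf > v) + v * n
    n = log(7 > 24)
print(v)
v = n - n + handle(v)
if 14 < 12 <= n:
    n = buf + n
    buf = height[height]
height = 8 // 84
for buf in n:
    v = v * (buf - n)
    n = buf
buf = buf - 14
height = n // 84
n = 4 * 84

height = n // 84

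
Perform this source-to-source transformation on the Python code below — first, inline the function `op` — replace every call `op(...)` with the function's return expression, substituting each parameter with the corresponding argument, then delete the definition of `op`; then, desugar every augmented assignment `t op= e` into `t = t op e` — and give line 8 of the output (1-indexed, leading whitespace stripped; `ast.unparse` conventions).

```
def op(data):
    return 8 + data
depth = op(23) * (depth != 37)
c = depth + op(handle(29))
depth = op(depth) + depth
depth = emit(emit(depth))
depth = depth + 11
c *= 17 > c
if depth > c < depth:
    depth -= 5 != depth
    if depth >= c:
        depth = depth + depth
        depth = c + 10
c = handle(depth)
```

Transformed code:
depth = (8 + 23) * (depth != 37)
c = depth + (8 + handle(29))
depth = 8 + depth + depth
depth = emit(emit(depth))
depth = depth + 11
c = c * (17 > c)
if depth > c < depth:
    depth = depth - (5 != depth)
    if depth >= c:
        depth = depth + depth
        depth = c + 10
c = handle(depth)

depth = depth - (5 != depth)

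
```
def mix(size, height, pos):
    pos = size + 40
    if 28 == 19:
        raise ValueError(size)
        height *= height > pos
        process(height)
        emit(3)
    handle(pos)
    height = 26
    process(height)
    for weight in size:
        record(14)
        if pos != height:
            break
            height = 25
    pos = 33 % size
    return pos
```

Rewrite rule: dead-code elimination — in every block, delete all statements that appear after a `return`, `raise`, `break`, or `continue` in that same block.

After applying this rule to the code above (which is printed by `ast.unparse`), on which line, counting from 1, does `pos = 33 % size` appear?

Transformed code:
def mix(size, height, pos):
    pos = size + 40
    if 28 == 19:
        raise ValueError(size)
    handle(pos)
    height = 26
    process(height)
    for weight in size:
        record(14)
        if pos != height:
            break
    pos = 33 % size
    return pos

12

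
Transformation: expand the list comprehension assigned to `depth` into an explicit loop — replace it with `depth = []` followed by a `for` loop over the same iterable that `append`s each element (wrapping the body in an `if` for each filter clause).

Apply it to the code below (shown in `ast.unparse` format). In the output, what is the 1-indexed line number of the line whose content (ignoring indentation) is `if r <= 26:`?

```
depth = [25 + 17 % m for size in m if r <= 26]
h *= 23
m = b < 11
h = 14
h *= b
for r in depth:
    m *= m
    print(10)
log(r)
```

Transformed code:
depth = []
for size in m:
    if r <= 26:
        depth.append(25 + 17 % m)
h *= 23
m = b < 11
h = 14
h *= b
for r in depth:
    m *= m
    print(10)
log(r)

3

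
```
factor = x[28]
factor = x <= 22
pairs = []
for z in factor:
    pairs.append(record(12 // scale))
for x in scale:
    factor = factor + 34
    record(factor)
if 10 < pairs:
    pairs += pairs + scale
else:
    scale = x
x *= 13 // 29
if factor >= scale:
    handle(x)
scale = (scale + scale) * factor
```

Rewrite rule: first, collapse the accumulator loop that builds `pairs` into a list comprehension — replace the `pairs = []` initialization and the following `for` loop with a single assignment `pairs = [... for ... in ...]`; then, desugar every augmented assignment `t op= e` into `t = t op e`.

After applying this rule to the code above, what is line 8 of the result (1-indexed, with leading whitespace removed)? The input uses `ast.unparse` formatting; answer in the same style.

Transformed code:
factor = x[28]
factor = x <= 22
pairs = [record(12 // scale) for z in factor]
for x in scale:
    factor = factor + 34
    record(factor)
if 10 < pairs:
    pairs = pairs + (pairs + scale)
else:
    scale = x
x = x * (13 // 29)
if factor >= scale:
    handle(x)
scale = (scale + scale) * factor

pairs = pairs + (pairs + scale)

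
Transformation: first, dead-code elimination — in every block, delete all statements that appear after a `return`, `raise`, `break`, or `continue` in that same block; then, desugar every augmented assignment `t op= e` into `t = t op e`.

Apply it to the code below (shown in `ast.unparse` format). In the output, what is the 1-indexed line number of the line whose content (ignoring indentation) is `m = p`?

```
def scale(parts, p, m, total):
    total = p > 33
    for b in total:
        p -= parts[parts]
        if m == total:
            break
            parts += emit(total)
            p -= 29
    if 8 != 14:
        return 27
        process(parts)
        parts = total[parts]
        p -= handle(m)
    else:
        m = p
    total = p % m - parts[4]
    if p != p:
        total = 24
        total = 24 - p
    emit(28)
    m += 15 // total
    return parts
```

10

Transformed code:
def scale(parts, p, m, total):
    total = p > 33
    for b in total:
        p = p - parts[parts]
        if m == total:
            break
    if 8 != 14:
        return 27
    else:
        m = p
    total = p % m - parts[4]
    if p != p:
        total = 24
        total = 24 - p
    emit(28)
    m = m + 15 // total
    return parts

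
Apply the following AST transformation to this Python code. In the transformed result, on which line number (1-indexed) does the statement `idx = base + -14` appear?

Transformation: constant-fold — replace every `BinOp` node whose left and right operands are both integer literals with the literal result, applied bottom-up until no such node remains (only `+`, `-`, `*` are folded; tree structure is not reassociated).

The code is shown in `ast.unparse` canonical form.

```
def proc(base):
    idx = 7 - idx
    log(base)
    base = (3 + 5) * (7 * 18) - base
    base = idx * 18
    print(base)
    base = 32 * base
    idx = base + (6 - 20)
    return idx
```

8

Transformed code:
def proc(base):
    idx = 7 - idx
    log(base)
    base = 1008 - base
    base = idx * 18
    print(base)
    base = 32 * base
    idx = base + -14
    return idx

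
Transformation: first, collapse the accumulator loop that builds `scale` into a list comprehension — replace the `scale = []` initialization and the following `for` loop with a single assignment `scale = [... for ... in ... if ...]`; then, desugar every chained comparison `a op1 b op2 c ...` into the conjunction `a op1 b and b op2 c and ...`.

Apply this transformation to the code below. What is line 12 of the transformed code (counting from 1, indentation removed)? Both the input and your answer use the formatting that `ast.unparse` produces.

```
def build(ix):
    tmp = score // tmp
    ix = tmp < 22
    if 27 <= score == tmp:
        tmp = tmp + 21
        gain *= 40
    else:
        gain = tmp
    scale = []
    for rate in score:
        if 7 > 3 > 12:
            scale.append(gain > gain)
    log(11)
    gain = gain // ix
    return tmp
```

Transformed code:
def build(ix):
    tmp = score // tmp
    ix = tmp < 22
    if 27 <= score and score == tmp:
        tmp = tmp + 21
        gain *= 40
    else:
        gain = tmp
    scale = [gain > gain for rate in score if 7 > 3 and 3 > 12]
    log(11)
    gain = gain // ix
    return tmp

return tmp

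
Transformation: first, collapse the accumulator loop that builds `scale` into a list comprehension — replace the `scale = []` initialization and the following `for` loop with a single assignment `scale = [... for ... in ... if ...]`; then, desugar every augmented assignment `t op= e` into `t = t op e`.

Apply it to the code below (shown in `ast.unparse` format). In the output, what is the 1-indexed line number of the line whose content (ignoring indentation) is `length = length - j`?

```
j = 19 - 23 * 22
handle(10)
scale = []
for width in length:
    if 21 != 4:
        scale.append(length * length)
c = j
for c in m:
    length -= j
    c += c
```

Transformed code:
j = 19 - 23 * 22
handle(10)
scale = [length * length for width in length if 21 != 4]
c = j
for c in m:
    length = length - j
    c = c + c

6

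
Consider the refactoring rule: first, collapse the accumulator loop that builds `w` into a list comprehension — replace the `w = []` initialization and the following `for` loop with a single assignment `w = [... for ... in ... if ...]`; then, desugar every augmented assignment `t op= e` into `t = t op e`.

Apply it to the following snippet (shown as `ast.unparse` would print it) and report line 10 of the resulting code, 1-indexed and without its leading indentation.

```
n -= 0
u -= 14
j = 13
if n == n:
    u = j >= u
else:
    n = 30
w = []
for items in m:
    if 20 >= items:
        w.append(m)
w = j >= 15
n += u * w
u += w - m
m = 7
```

n = n + u * w

Transformed code:
n = n - 0
u = u - 14
j = 13
if n == n:
    u = j >= u
else:
    n = 30
w = [m for items in m if 20 >= items]
w = j >= 15
n = n + u * w
u = u + (w - m)
m = 7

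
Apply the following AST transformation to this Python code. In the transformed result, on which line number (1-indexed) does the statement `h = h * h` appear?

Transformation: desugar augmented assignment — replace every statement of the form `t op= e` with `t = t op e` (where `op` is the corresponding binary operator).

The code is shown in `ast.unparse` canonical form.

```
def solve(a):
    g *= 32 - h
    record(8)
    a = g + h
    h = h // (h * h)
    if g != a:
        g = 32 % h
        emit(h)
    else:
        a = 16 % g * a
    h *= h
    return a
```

Transformed code:
def solve(a):
    g = g * (32 - h)
    record(8)
    a = g + h
    h = h // (h * h)
    if g != a:
        g = 32 % h
        emit(h)
    else:
        a = 16 % g * a
    h = h * h
    return a

11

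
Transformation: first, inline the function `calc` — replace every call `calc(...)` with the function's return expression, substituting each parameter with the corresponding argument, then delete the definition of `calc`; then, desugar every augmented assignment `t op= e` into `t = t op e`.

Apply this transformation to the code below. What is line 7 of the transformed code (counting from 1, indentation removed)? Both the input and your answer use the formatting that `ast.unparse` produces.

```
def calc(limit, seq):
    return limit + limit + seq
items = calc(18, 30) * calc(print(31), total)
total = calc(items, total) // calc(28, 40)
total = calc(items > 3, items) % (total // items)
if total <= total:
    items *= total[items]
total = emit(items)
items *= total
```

items = items * total

Transformed code:
items = (18 + 18 + 30) * (print(31) + print(31) + total)
total = (items + items + total) // (28 + 28 + 40)
total = ((items > 3) + (items > 3) + items) % (total // items)
if total <= total:
    items = items * total[items]
total = emit(items)
items = items * total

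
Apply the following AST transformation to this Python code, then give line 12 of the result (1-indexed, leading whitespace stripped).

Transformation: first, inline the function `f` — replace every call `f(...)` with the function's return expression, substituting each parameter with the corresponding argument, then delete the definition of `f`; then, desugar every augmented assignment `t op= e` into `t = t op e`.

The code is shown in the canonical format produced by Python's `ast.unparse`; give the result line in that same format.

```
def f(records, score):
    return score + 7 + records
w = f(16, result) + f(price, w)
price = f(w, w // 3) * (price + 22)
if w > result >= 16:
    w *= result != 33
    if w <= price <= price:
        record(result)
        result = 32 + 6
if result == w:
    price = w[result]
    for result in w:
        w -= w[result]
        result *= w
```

result = result * w

Transformed code:
w = result + 7 + 16 + (w + 7 + price)
price = (w // 3 + 7 + w) * (price + 22)
if w > result >= 16:
    w = w * (result != 33)
    if w <= price <= price:
        record(result)
        result = 32 + 6
if result == w:
    price = w[result]
    for result in w:
        w = w - w[result]
        result = result * w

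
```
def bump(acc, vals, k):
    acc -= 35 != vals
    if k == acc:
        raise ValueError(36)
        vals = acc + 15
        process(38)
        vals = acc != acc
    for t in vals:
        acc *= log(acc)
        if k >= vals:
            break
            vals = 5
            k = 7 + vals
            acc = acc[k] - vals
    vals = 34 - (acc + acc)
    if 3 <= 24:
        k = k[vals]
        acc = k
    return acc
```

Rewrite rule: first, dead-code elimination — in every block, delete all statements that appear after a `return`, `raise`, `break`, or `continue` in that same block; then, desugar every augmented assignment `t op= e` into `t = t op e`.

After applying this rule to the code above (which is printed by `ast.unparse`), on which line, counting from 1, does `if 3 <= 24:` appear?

10

Transformed code:
def bump(acc, vals, k):
    acc = acc - (35 != vals)
    if k == acc:
        raise ValueError(36)
    for t in vals:
        acc = acc * log(acc)
        if k >= vals:
            break
    vals = 34 - (acc + acc)
    if 3 <= 24:
        k = k[vals]
        acc = k
    return acc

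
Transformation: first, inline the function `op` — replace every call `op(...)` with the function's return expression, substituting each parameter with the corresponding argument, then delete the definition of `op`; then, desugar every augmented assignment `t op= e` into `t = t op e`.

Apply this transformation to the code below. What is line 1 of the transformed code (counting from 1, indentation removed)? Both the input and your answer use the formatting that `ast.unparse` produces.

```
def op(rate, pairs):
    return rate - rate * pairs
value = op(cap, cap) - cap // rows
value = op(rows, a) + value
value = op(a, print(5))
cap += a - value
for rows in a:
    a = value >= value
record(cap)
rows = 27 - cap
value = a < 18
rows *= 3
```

value = cap - cap * cap - cap // rows

Transformed code:
value = cap - cap * cap - cap // rows
value = rows - rows * a + value
value = a - a * print(5)
cap = cap + (a - value)
for rows in a:
    a = value >= value
record(cap)
rows = 27 - cap
value = a < 18
rows = rows * 3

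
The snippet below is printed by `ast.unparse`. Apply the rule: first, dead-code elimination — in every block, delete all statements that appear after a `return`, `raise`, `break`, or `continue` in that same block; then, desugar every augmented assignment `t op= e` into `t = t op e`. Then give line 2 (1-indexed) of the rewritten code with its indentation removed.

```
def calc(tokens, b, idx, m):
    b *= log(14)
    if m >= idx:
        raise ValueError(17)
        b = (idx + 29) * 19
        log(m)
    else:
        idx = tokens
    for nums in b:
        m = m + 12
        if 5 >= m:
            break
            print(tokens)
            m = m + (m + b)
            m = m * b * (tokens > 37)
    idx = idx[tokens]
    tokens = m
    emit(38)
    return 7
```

Transformed code:
def calc(tokens, b, idx, m):
    b = b * log(14)
    if m >= idx:
        raise ValueError(17)
    else:
        idx = tokens
    for nums in b:
        m = m + 12
        if 5 >= m:
            break
    idx = idx[tokens]
    tokens = m
    emit(38)
    return 7

b = b * log(14)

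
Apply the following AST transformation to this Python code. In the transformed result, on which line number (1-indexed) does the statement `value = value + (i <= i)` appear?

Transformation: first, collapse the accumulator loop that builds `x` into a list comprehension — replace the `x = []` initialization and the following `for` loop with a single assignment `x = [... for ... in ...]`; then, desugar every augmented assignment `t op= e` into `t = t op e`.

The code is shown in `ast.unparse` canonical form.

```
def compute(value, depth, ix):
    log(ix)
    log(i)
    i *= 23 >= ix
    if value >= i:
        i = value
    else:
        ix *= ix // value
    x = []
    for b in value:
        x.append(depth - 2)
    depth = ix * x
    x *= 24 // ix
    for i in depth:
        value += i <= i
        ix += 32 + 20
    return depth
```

13

Transformed code:
def compute(value, depth, ix):
    log(ix)
    log(i)
    i = i * (23 >= ix)
    if value >= i:
        i = value
    else:
        ix = ix * (ix // value)
    x = [depth - 2 for b in value]
    depth = ix * x
    x = x * (24 // ix)
    for i in depth:
        value = value + (i <= i)
        ix = ix + (32 + 20)
    return depth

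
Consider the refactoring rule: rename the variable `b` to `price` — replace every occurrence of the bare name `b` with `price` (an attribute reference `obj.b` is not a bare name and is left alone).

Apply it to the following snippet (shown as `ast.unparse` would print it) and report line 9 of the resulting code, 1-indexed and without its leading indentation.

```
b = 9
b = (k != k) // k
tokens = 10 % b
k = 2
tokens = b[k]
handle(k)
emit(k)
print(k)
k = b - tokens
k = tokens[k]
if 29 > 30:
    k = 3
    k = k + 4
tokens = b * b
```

Transformed code:
price = 9
price = (k != k) // k
tokens = 10 % price
k = 2
tokens = price[k]
handle(k)
emit(k)
print(k)
k = price - tokens
k = tokens[k]
if 29 > 30:
    k = 3
    k = k + 4
tokens = price * price

k = price - tokens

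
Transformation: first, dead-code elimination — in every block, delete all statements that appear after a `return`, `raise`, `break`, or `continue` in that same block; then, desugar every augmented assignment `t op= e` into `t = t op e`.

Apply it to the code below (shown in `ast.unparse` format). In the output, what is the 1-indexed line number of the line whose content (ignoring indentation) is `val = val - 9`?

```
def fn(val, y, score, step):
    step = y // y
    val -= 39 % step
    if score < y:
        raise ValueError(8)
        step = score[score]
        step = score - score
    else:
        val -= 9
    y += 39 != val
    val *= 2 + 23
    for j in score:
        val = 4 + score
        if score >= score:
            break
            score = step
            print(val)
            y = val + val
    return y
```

7

Transformed code:
def fn(val, y, score, step):
    step = y // y
    val = val - 39 % step
    if score < y:
        raise ValueError(8)
    else:
        val = val - 9
    y = y + (39 != val)
    val = val * (2 + 23)
    for j in score:
        val = 4 + score
        if score >= score:
            break
    return y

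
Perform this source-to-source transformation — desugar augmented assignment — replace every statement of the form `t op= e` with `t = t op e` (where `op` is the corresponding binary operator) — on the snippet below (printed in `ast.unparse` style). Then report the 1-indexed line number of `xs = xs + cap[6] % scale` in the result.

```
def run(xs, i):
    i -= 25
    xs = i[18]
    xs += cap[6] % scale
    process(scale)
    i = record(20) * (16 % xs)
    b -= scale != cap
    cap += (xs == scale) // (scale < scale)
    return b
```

Transformed code:
def run(xs, i):
    i = i - 25
    xs = i[18]
    xs = xs + cap[6] % scale
    process(scale)
    i = record(20) * (16 % xs)
    b = b - (scale != cap)
    cap = cap + (xs == scale) // (scale < scale)
    return b

4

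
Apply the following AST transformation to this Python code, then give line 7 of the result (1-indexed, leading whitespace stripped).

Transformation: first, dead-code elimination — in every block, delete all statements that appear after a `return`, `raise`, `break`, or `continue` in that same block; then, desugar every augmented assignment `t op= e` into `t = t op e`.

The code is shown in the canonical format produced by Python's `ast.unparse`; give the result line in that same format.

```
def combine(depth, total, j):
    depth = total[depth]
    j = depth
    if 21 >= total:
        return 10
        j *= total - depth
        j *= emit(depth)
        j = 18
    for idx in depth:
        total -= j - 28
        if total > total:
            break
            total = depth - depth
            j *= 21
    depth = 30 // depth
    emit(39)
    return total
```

total = total - (j - 28)

Transformed code:
def combine(depth, total, j):
    depth = total[depth]
    j = depth
    if 21 >= total:
        return 10
    for idx in depth:
        total = total - (j - 28)
        if total > total:
            break
    depth = 30 // depth
    emit(39)
    return total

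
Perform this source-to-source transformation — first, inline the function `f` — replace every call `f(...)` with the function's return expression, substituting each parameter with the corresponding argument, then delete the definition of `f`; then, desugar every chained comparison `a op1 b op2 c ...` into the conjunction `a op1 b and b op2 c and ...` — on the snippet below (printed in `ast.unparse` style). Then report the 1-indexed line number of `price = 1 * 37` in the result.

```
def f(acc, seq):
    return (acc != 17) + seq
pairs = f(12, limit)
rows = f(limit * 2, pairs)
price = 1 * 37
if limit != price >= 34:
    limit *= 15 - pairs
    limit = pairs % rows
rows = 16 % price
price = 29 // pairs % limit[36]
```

3

Transformed code:
pairs = (12 != 17) + limit
rows = (limit * 2 != 17) + pairs
price = 1 * 37
if limit != price and price >= 34:
    limit *= 15 - pairs
    limit = pairs % rows
rows = 16 % price
price = 29 // pairs % limit[36]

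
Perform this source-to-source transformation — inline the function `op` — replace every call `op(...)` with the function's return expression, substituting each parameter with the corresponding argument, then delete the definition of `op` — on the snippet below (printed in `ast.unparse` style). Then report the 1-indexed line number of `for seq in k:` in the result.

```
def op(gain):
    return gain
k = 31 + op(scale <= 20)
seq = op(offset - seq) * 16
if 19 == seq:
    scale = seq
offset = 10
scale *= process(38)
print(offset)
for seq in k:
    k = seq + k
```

8

Transformed code:
k = 31 + (scale <= 20)
seq = (offset - seq) * 16
if 19 == seq:
    scale = seq
offset = 10
scale *= process(38)
print(offset)
for seq in k:
    k = seq + k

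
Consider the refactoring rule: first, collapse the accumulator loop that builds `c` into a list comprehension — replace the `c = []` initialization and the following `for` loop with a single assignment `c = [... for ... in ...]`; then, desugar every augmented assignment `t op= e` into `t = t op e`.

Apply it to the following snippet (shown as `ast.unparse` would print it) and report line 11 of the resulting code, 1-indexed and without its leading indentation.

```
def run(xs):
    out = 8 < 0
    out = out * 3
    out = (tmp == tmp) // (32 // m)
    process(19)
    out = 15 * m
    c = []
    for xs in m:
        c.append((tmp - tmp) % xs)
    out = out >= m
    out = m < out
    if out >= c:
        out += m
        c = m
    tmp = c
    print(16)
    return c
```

out = out + m

Transformed code:
def run(xs):
    out = 8 < 0
    out = out * 3
    out = (tmp == tmp) // (32 // m)
    process(19)
    out = 15 * m
    c = [(tmp - tmp) % xs for xs in m]
    out = out >= m
    out = m < out
    if out >= c:
        out = out + m
        c = m
    tmp = c
    print(16)
    return c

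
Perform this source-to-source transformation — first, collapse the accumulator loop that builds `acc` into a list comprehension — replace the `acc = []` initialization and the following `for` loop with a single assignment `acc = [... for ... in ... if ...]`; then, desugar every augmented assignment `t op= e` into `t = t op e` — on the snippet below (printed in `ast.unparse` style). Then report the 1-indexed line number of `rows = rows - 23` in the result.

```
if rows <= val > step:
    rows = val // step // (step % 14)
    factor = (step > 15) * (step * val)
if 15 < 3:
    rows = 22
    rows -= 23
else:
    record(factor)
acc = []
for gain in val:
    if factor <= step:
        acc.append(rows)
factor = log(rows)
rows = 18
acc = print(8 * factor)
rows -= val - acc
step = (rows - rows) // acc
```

6

Transformed code:
if rows <= val > step:
    rows = val // step // (step % 14)
    factor = (step > 15) * (step * val)
if 15 < 3:
    rows = 22
    rows = rows - 23
else:
    record(factor)
acc = [rows for gain in val if factor <= step]
factor = log(rows)
rows = 18
acc = print(8 * factor)
rows = rows - (val - acc)
step = (rows - rows) // acc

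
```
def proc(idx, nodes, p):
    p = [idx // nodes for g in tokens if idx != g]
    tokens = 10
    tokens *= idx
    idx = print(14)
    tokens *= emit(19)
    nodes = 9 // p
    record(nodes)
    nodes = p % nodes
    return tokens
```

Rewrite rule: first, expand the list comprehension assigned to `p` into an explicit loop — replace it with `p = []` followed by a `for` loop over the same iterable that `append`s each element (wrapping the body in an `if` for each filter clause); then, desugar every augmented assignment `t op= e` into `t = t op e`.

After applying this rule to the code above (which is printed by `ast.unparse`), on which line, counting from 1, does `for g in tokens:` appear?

3

Transformed code:
def proc(idx, nodes, p):
    p = []
    for g in tokens:
        if idx != g:
            p.append(idx // nodes)
    tokens = 10
    tokens = tokens * idx
    idx = print(14)
    tokens = tokens * emit(19)
    nodes = 9 // p
    record(nodes)
    nodes = p % nodes
    return tokens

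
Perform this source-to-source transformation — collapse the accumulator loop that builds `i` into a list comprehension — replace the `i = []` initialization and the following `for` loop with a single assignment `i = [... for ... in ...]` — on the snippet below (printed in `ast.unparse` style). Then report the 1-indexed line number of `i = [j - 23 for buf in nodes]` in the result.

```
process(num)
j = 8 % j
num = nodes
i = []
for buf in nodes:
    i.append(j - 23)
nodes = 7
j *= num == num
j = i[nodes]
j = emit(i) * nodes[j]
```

4

Transformed code:
process(num)
j = 8 % j
num = nodes
i = [j - 23 for buf in nodes]
nodes = 7
j *= num == num
j = i[nodes]
j = emit(i) * nodes[j]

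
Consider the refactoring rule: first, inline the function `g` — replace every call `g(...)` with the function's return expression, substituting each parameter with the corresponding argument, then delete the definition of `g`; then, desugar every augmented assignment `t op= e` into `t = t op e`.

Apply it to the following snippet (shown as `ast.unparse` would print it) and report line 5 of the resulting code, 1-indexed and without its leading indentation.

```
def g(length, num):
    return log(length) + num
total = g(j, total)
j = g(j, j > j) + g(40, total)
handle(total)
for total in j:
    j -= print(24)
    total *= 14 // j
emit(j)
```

Transformed code:
total = log(j) + total
j = log(j) + (j > j) + (log(40) + total)
handle(total)
for total in j:
    j = j - print(24)
    total = total * (14 // j)
emit(j)

j = j - print(24)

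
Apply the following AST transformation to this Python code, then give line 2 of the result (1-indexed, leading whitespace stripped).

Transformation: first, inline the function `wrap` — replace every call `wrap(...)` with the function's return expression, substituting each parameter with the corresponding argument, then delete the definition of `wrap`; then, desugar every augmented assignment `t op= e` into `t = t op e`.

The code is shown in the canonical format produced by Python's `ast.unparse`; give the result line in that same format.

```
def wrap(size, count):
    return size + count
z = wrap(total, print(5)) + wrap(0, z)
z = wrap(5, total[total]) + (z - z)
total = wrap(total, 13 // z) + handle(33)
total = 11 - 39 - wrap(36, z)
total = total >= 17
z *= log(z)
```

Transformed code:
z = total + print(5) + (0 + z)
z = 5 + total[total] + (z - z)
total = total + 13 // z + handle(33)
total = 11 - 39 - (36 + z)
total = total >= 17
z = z * log(z)

z = 5 + total[total] + (z - z)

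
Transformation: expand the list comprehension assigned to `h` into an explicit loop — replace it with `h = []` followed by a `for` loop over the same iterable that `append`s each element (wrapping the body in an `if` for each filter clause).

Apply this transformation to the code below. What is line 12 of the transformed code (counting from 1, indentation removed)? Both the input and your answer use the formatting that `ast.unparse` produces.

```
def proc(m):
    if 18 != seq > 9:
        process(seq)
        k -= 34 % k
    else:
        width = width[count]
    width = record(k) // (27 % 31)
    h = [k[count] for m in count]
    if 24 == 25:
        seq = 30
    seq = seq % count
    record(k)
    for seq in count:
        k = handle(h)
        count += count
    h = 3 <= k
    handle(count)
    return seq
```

Transformed code:
def proc(m):
    if 18 != seq > 9:
        process(seq)
        k -= 34 % k
    else:
        width = width[count]
    width = record(k) // (27 % 31)
    h = []
    for m in count:
        h.append(k[count])
    if 24 == 25:
        seq = 30
    seq = seq % count
    record(k)
    for seq in count:
        k = handle(h)
        count += count
    h = 3 <= k
    handle(count)
    return seq

seq = 30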